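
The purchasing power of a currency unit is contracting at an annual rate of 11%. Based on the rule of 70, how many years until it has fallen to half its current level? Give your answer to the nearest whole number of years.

approximately 6 years

Halving time ≈ 70 / 11 = 6.36 → 6 years.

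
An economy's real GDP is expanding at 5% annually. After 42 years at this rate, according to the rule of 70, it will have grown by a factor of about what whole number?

70/5 ≈ 14.00 years per doubling.
42 years fits 3 doublings: 2^3 = 8.

8 times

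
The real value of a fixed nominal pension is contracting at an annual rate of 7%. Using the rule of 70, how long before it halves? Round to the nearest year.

about 10 years

Halving time ≈ 70 / 7 = 10.00 → 10 years.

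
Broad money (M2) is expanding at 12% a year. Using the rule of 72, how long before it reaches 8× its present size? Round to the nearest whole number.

Doubling time ≈ 72/12 = 6.00 years.
8 = 2^3, so 3 doublings → 18 years.

approximately 18 years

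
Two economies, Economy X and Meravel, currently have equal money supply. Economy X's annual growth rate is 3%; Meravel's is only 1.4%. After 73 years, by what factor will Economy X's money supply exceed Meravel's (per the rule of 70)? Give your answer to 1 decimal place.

Economy X pulls ahead at 1.6 pp per year, so the ratio doubles every 70/1.6 ≈ 43.75 years.
In 73 years that's 1.67 doublings: 2^1.67 ≈ 3.2.

roughly 3.2 times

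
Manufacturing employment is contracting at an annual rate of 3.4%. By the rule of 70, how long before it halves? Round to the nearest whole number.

≈ 21 years

The rule works in reverse for decay: 70/3.4 ≈ 20.59 years to halve.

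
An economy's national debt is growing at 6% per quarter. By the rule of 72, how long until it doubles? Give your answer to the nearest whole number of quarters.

Doubling time ≈ 72 / 6 = 12.00 quarters.

≈ 12 quarters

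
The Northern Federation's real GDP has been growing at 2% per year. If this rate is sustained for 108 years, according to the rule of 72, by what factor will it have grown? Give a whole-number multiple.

roughly 8 times

Doubling time ≈ 72/2 = 36.00 years.
108/36.00 ≈ 3 doublings, so about 2^3 = 8×.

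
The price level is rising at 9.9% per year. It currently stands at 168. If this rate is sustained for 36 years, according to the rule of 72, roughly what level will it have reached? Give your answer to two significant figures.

Doubling time ≈ 72/9.9 = 7.27 years.
36 years is 36/7.27 ≈ 4.95 doublings, a factor of 2^4.95 ≈ 30.91.
168 × 30.91 ≈ 5200.

about 5200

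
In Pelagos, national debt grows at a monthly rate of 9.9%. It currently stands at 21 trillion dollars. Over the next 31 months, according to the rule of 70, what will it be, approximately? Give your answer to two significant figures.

Doubling time ≈ 70/9.9 = 7.07 months.
31 months is 31/7.07 ≈ 4.38 doublings, a factor of 2^4.38 ≈ 20.82.
21 × 20.82 ≈ 440 trillion dollars.

≈ 440 trillion dollars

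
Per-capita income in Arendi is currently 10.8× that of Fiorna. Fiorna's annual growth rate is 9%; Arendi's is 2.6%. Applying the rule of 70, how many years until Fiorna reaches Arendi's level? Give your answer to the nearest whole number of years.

roughly 38 years

What matters is the difference: 6.4 pp.
Rule of 70 on the gap: the ratio halves every 70/6.4 ≈ 10.94 years.
A 10.8× gap takes log₂(10.8) ≈ 3.43 halvings to close: 3.43 × 10.94 ≈ 38 years.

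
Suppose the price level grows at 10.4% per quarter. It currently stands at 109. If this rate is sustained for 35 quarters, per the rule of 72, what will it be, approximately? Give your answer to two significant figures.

It doubles every 72/10.4 ≈ 6.92 quarters, so 35 quarters is 5.06 doublings.
2^5.06 ≈ 33.36; 109 × 33.36 ≈ 3600.

around 3600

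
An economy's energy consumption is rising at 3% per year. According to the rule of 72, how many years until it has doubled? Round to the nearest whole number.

At 3%, doubling takes about 72/3 = 24.00 years.

around 24 years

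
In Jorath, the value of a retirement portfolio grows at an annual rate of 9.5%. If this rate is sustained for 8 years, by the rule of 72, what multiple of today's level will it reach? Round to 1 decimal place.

Doubles every ≈ 7.58 years (72/9.5).
8 years is 1.06 doublings; 2^1.06 ≈ 2.1×.

about 2.1 times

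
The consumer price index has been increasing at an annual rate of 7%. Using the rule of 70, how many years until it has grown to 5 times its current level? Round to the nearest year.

At 7% it doubles every 70/7 ≈ 10.00 years.
5× is log₂ 5 ≈ 2.32 doublings, so ≈ 2.32 × 10.00 = 23 years.

about 23 years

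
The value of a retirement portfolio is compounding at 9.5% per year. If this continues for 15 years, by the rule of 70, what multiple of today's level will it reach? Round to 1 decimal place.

Doubles every ≈ 7.37 years (70/9.5).
15 years is 2.04 doublings; 2^2.04 ≈ 4.1×.

approximately 4.1 times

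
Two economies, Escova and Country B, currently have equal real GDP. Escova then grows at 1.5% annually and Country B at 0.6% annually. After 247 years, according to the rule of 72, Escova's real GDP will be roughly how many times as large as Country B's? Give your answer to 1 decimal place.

8.5 times

Escova pulls ahead at 0.9 pp per year, so the ratio doubles every 72/0.9 ≈ 80.00 years.
In 247 years that's 3.09 doublings: 2^3.09 ≈ 8.5.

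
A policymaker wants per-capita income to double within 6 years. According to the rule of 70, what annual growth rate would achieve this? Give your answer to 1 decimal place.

around 11.7% a year

70 / 6 ≈ 11.67, so about 11.7% a year.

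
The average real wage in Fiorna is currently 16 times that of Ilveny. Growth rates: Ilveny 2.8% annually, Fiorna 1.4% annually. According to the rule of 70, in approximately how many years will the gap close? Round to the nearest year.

Ilveny gains on Fiorna at 2.8% − 1.4% = 1.4 points a year.
At that relative rate the gap halves every 70/1.4 ≈ 50.00 years.
A 16 times gap closes after 4 halvings: 4 × 50.00 ≈ 200 years.

around 200 years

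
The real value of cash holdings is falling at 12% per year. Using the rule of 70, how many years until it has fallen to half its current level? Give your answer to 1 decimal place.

Halving time ≈ 70 / 12 = 5.83 → 5.8 years.

approximately 5.8 years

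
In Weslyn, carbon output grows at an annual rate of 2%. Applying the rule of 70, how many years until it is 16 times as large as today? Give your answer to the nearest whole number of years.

One doubling takes 70/2 = 35.00 years.
16 = 2^4, so 4 doublings → 140 years.

roughly 140 years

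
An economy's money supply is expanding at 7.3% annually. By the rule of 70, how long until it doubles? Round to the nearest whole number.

At 7.3%, doubling takes about 70/7.3 = 9.59 years.

≈ 10 years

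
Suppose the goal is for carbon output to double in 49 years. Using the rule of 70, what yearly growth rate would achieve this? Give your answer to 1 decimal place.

70 / 49 ≈ 1.43, so about 1.4% per year.

≈ 1.4%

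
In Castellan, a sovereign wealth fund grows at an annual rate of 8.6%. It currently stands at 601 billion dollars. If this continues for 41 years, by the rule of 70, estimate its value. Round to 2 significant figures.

about 20000 billion dollars

Doubling time ≈ 70/8.6 = 8.14 years.
41 years is 41/8.14 ≈ 5.04 doublings, a factor of 2^5.04 ≈ 32.90.
601 × 32.90 ≈ 20000 billion dollars.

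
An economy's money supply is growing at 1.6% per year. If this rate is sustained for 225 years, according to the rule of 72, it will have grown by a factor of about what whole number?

At 1.6% one doubling takes ≈ 45.00 years; 225 years is 5 of them, so ×32.

≈ 32 times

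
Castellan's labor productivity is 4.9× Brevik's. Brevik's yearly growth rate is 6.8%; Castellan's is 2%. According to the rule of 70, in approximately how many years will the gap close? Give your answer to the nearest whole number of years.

The growth-rate gap is 6.8% − 2% = 4.8 percentage points.
So the ratio between them halves every 70/4.8 ≈ 14.58 years.
A 4.9× gap takes log₂(4.9) ≈ 2.29 halvings to close: 2.29 × 14.58 ≈ 33 years.

around 33 years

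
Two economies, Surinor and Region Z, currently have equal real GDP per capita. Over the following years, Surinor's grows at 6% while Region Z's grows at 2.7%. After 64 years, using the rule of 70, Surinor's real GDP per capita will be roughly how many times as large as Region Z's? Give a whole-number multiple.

around 8 times

Surinor pulls ahead at 3.3 pp per year, so the ratio doubles every 70/3.3 ≈ 21.21 years.
In 64 years that's 3.02 doublings: 2^3.02 ≈ 8.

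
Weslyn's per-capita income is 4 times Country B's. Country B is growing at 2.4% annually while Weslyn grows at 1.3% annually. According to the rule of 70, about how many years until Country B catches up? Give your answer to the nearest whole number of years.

127 years

The growth-rate gap is 2.4% − 1.3% = 1.1 percentage points.
So the ratio between them halves every 70/1.1 ≈ 63.64 years.
A 4 times gap closes after 2 halvings: 2 × 63.64 ≈ 127 years.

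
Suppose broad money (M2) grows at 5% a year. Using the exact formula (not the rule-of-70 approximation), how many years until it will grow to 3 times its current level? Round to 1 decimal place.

t = ln(3) / ln(1 + 0.05) = 1.0986 / 0.048790 ≈ 22.52.

22.5 years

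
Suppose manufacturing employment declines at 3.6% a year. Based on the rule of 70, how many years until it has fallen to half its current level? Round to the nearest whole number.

Halving time ≈ 70 / 3.6 = 19.44 → 19 years.

roughly 19 years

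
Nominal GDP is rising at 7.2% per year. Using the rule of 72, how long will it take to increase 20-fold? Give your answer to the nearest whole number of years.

At 7.2% it doubles every 72/7.2 ≈ 10.00 years.
Reaching 20× takes log₂(20) ≈ 4.32 doublings.
4.32 × 10.00 ≈ 43 years.

approximately 43 years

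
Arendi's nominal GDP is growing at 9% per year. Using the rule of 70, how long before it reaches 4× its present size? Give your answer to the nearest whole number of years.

around 16 years

At 9% it doubles every 70/9 ≈ 7.78 years.
Getting to 4× needs 2 doublings: 2 × 7.78 ≈ 16 years.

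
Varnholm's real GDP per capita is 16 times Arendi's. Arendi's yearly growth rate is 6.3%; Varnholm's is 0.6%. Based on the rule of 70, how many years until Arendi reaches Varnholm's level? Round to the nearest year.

roughly 49 years

Arendi gains on Varnholm at 6.3% − 0.6% = 5.7 points a year.
At that relative rate the gap halves every 70/5.7 ≈ 12.28 years.
A 16 times gap closes after 4 halvings: 4 × 12.28 ≈ 49 years.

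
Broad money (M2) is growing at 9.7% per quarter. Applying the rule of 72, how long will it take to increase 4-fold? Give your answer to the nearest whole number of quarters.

roughly 15 quarters

One doubling takes 72/9.7 = 7.42 quarters.
4× is 2 doublings, so 2 × 7.42 ≈ 15 quarters.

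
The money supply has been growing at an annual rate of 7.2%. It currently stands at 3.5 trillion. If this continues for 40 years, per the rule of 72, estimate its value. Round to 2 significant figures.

≈ 56 trillion

Doubling time ≈ 72/7.2 = 10.00 years.
40 years is 40/10.00 ≈ 4.00 doublings, a factor of 2^4.00 ≈ 16.00.
3.5 × 16.00 ≈ 56 trillion.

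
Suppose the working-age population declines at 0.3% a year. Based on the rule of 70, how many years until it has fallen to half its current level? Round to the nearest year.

Falling at 0.3%, it halves about every 70/0.3 = 233.33 years.

about 233 years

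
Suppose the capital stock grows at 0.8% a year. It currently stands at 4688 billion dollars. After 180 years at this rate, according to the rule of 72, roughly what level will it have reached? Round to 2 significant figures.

about 19000 billion dollars

Doubling time ≈ 72/0.8 = 90.00 years.
180 years is 180/90.00 ≈ 2.00 doublings, a factor of 2^2.00 ≈ 4.00.
4688 × 4.00 ≈ 19000 billion dollars.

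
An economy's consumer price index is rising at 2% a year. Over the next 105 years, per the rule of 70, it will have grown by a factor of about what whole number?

Doubling time ≈ 70/2 = 35.00 years.
105/35.00 ≈ 3 doublings, so about 2^3 = 8×.

about 8 times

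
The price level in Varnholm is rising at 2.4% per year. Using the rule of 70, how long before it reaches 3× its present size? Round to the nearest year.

≈ 46 years

One doubling takes 70/2.4 = 29.17 years.
Reaching 3× takes log₂(3) ≈ 1.58 doublings.
1.58 × 29.17 ≈ 46 years.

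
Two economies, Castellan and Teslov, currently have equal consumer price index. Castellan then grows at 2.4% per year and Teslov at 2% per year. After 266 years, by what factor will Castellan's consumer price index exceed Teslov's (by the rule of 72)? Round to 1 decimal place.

about 2.8 times

Rate gap = 2.4% − 2% = 0.4 points.
The ratio doubles every 72/0.4 ≈ 180.00 years.
266/180.00 ≈ 1.48 doublings → ratio ≈ 2^1.48 ≈ 2.8.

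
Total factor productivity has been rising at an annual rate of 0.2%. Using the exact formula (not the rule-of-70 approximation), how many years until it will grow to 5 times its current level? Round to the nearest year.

t = ln(5) / ln(1 + 0.002) = 1.6094 / 0.001998 ≈ 805.51.
≈ 806 years.

806 years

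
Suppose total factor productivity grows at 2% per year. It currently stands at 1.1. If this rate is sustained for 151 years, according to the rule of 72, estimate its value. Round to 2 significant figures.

It doubles every 72/2 ≈ 36.00 years, so 151 years is 4.19 doublings.
2^4.19 ≈ 18.25; 1.1 × 18.25 ≈ 20.

approximately 20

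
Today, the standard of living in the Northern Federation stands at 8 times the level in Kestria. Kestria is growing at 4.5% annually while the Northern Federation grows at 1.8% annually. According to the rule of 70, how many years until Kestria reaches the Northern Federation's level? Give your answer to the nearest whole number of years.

roughly 78 years

What matters is the difference: 2.7 pp.
Rule of 70 on the gap: the ratio halves every 70/2.7 ≈ 25.93 years.
An 8 times gap closes after 3 halvings: 3 × 25.93 ≈ 78 years.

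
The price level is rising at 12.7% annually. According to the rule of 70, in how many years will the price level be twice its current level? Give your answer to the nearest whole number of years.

70/12.7 ≈ 5.51, so it doubles roughly every 6 years.

≈ 6 years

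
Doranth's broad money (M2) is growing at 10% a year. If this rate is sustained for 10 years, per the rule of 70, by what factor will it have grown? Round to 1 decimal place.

Doubling time ≈ 70/10 = 7.00 years.
10 years / 7.00 ≈ 1.43 doublings → factor 2^1.43 ≈ 2.7.

around 2.7 times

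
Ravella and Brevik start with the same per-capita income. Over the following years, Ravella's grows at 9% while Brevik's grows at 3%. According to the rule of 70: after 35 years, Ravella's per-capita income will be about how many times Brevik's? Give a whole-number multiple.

Rate gap = 9% − 3% = 6 points.
The ratio doubles every 70/6 ≈ 11.67 years.
35/11.67 ≈ 3.00 doublings → ratio ≈ 2^3.00 ≈ 8.

about 8 times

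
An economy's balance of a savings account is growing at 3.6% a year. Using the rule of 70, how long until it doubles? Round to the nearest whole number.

Doubling time ≈ 70 / 3.6 = 19.44 years.

about 19 years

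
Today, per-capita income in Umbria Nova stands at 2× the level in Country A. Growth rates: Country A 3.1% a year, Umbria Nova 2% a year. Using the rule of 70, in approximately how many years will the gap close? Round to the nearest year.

Country A gains on Umbria Nova at 3.1% − 2% = 1.1 points a year.
At that relative rate the gap halves every 70/1.1 ≈ 63.64 years.
A 2× gap closes after 1 halving: 1 × 63.64 ≈ 64 years.

approximately 64 years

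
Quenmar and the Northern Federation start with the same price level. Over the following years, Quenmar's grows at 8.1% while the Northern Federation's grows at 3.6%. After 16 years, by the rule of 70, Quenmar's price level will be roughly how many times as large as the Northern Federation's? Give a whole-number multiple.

Rate gap = 8.1% − 3.6% = 4.5 points.
The ratio doubles every 70/4.5 ≈ 15.56 years.
16/15.56 ≈ 1.03 doublings → ratio ≈ 2^1.03 ≈ 2.

about 2 times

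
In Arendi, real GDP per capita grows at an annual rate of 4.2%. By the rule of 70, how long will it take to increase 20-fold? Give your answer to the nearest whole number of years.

At 4.2% it doubles every 70/4.2 ≈ 16.67 years.
Reaching 20× takes log₂(20) ≈ 4.32 doublings.
4.32 × 16.67 ≈ 72 years.

about 72 years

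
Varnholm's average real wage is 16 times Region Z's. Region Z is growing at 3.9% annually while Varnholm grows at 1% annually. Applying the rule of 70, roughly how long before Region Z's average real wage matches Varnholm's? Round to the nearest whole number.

approximately 97 years

Region Z gains on Varnholm at 3.9% − 1% = 2.9 points a year.
At that relative rate the gap halves every 70/2.9 ≈ 24.14 years.
A 16 times gap closes after 4 halvings: 4 × 24.14 ≈ 97 years.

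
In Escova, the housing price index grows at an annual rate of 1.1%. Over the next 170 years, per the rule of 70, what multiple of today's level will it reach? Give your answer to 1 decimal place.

Doubling time ≈ 70/1.1 = 63.64 years.
170 years / 63.64 ≈ 2.67 doublings → factor 2^2.67 ≈ 6.4.

approximately 6.4 times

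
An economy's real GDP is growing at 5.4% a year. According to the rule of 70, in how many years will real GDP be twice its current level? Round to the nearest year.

Doubling time ≈ 70 / 5.4 = 12.96 years.

approximately 13 years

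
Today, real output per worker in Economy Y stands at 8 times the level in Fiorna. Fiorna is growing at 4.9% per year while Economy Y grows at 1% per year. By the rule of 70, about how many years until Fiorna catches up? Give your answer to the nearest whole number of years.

Fiorna gains on Economy Y at 4.9% − 1% = 3.9 points a year.
At that relative rate the gap halves every 70/3.9 ≈ 17.95 years.
An 8 times gap closes after 3 halvings: 3 × 17.95 ≈ 54 years.

around 54 years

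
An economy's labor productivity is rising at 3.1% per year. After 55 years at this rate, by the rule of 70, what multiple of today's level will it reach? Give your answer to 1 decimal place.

≈ 5.4 times

Doubling time ≈ 70/3.1 = 22.58 years.
55 years / 22.58 ≈ 2.44 doublings → factor 2^2.44 ≈ 5.4.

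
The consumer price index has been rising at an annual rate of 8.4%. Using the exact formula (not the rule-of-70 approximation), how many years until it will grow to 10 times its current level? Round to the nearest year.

t = ln(10) / ln(1 + 0.084) = 2.3026 / 0.080658 ≈ 28.55.
≈ 29 years.

29 years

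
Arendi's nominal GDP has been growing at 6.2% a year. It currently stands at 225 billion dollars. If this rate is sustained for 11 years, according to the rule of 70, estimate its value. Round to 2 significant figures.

440 billion dollars

It doubles every 70/6.2 ≈ 11.29 years, so 11 years is 0.97 doublings.
2^0.97 ≈ 1.96; 225 × 1.96 ≈ 440 billion dollars.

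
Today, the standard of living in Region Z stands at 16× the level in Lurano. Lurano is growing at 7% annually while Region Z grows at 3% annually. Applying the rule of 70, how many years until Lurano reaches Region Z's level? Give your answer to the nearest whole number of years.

about 70 years

Lurano gains on Region Z at 7% − 3% = 4 points a year.
At that relative rate the gap halves every 70/4 ≈ 17.50 years.
A 16× gap closes after 4 halvings: 4 × 17.50 ≈ 70 years.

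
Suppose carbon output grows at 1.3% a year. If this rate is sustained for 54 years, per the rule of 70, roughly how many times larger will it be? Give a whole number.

approximately 2 times

70/1.3 ≈ 53.85 years per doubling.
54 years fits 1 doubling: 2^1 = 2.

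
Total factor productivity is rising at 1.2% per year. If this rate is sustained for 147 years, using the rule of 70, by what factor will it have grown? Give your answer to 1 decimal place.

Doubles every ≈ 58.33 years (70/1.2).
147 years is 2.52 doublings; 2^2.52 ≈ 5.7×.

5.7 times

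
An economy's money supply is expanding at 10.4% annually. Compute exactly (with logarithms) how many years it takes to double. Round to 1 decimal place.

t = ln(2) / ln(1 + 0.104) = 0.6931 / 0.098940 ≈ 7.01.

7.0 years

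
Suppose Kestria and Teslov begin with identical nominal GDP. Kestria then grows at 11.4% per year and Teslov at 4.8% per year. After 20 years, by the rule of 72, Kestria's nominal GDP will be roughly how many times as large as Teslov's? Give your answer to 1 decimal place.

Kestria pulls ahead at 6.6 pp per year, so the ratio doubles every 72/6.6 ≈ 10.91 years.
In 20 years that's 1.83 doublings: 2^1.83 ≈ 3.6.

approximately 3.6 times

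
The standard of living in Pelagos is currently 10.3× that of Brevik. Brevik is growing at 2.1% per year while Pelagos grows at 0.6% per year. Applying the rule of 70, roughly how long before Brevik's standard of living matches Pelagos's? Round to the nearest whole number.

The growth-rate gap is 2.1% − 0.6% = 1.5 percentage points.
So the ratio between them halves every 70/1.5 ≈ 46.67 years.
A 10.3× gap takes log₂(10.3) ≈ 3.36 halvings to close: 3.36 × 46.67 ≈ 157 years.

about 157 years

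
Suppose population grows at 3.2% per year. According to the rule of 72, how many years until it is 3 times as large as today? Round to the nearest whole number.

36 years

Doubling time ≈ 72/3.2 = 22.50 years.
3× is log₂ 3 ≈ 1.58 doublings, so ≈ 1.58 × 22.50 = 36 years.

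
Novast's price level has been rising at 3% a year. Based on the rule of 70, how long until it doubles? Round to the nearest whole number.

approximately 23 years

At 3%, doubling takes about 70/3 = 23.33 years.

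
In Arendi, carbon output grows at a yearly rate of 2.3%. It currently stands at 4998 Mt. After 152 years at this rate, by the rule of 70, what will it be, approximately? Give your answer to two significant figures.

≈ 160000 Mt

It doubles every 70/2.3 ≈ 30.43 years, so 152 years is 5.00 doublings.
2^5.00 ≈ 32.00; 4998 × 32.00 ≈ 160000 Mt.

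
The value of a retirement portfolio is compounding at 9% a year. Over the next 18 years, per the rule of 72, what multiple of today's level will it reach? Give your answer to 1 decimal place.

approximately 4.8 times

Doubles every ≈ 8.00 years (72/9).
18 years is 2.25 doublings; 2^2.25 ≈ 4.8×.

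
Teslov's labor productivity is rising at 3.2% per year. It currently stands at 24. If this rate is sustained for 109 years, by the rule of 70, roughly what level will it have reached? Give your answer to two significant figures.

about 760

It doubles every 70/3.2 ≈ 21.88 years, so 109 years is 4.98 doublings.
2^4.98 ≈ 31.56; 24 × 31.56 ≈ 760.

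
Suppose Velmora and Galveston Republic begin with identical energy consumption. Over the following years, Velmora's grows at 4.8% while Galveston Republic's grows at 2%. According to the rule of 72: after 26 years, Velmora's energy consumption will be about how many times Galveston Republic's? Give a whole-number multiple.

2 times

Velmora pulls ahead at 2.8 pp per year, so the ratio doubles every 72/2.8 ≈ 25.71 years.
In 26 years that's 1.01 doublings: 2^1.01 ≈ 2.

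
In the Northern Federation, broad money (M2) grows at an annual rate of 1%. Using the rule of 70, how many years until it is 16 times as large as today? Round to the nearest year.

approximately 280 years

At 1% it doubles every 70/1 ≈ 70.00 years.
16× is 4 doublings, so 4 × 70.00 ≈ 280 years.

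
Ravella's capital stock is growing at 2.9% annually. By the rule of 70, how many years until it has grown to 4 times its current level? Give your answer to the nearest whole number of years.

One doubling takes 70/2.9 = 24.14 years.
Getting to 4× needs 2 doublings: 2 × 24.14 ≈ 48 years.

about 48 years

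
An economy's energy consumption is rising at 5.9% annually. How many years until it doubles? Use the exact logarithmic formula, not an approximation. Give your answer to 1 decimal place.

12.1 years

t = ln(2) / ln(1 + 0.059) = 0.6931 / 0.057325 ≈ 12.09.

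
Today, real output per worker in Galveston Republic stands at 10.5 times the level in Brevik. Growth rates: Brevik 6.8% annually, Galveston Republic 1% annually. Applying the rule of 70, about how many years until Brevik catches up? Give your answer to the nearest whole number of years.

What matters is the difference: 5.8 pp.
Rule of 70 on the gap: the ratio halves every 70/5.8 ≈ 12.07 years.
A 10.5 times gap takes log₂(10.5) ≈ 3.39 halvings to close: 3.39 × 12.07 ≈ 41 years.

≈ 41 years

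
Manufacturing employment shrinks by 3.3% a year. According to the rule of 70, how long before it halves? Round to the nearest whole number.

≈ 21 years

Halving time ≈ 70 / 3.3 = 21.21 → 21 years.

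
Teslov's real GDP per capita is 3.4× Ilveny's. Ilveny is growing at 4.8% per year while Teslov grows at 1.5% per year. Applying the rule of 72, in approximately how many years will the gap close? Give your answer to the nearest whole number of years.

39 years

What matters is the difference: 3.3 pp.
Rule of 72 on the gap: the ratio halves every 72/3.3 ≈ 21.82 years.
A 3.4× gap takes log₂(3.4) ≈ 1.77 halvings to close: 1.77 × 21.82 ≈ 39 years.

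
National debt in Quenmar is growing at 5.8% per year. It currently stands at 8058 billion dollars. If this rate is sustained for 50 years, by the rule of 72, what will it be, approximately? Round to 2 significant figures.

130000 billion dollars

Doubling time ≈ 72/5.8 = 12.41 years.
50 years is 50/12.41 ≈ 4.03 doublings, a factor of 2^4.03 ≈ 16.34.
8058 × 16.34 ≈ 130000 billion dollars.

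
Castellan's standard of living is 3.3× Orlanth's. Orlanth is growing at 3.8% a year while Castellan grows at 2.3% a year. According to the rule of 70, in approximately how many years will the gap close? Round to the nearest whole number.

The growth-rate gap is 3.8% − 2.3% = 1.5 percentage points.
So the ratio between them halves every 70/1.5 ≈ 46.67 years.
A 3.3× gap takes log₂(3.3) ≈ 1.72 halvings to close: 1.72 × 46.67 ≈ 80 years.

about 80 years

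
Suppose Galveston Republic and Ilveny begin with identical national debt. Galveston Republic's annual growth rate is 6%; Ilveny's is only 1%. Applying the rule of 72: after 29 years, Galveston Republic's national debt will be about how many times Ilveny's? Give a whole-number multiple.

about 4 times

Only the 5-point difference matters.
72/5 ≈ 14.40 years per doubling of the ratio; 29 years gives 2.01 doublings, so ≈ 4×.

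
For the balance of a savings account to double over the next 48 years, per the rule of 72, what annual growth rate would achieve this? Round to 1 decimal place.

72 / 48 ≈ 1.50, so about 1.5% a year.

1.5% a year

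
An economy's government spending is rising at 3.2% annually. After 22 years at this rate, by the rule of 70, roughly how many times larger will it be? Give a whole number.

At 3.2% one doubling takes ≈ 21.88 years; 22 years is 1 of them, so ×2.

around 2 times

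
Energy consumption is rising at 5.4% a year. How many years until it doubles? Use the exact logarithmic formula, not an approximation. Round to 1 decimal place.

t = ln(2) / ln(1 + 0.054) = 0.6931 / 0.052592 ≈ 13.18.

13.2 years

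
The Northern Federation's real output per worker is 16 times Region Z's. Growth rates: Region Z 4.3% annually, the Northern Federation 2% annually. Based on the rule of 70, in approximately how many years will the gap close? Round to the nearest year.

approximately 122 years

The growth-rate gap is 4.3% − 2% = 2.3 percentage points.
So the ratio between them halves every 70/2.3 ≈ 30.43 years.
A 16 times gap closes after 4 halvings: 4 × 30.43 ≈ 122 years.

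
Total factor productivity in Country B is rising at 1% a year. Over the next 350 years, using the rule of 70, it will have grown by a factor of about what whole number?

70/1 ≈ 70.00 years per doubling.
350 years fits 5 doublings: 2^5 = 32.

roughly 32 times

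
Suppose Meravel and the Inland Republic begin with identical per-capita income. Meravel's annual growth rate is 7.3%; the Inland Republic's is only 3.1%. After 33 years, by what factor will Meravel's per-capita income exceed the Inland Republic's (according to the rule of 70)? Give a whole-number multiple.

about 4 times

Only the 4.2-point difference matters.
70/4.2 ≈ 16.67 years per doubling of the ratio; 33 years gives 1.98 doublings, so ≈ 4×.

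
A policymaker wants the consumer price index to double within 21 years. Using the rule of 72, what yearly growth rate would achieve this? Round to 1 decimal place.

roughly 3.4%

72 / 21 ≈ 3.43, so about 3.4% per year.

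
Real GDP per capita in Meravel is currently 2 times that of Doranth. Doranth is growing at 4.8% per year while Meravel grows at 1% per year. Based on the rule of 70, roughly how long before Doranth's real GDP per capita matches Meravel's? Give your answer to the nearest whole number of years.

18 years

What matters is the difference: 3.8 pp.
Rule of 70 on the gap: the ratio halves every 70/3.8 ≈ 18.42 years.
A 2 times gap closes after 1 halving: 1 × 18.42 ≈ 18 years.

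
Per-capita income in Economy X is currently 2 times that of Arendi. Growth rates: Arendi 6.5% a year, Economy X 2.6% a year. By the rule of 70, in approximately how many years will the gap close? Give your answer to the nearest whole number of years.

approximately 18 years

What matters is the difference: 3.9 pp.
Rule of 70 on the gap: the ratio halves every 70/3.9 ≈ 17.95 years.
A 2 times gap closes after 1 halving: 1 × 17.95 ≈ 18 years.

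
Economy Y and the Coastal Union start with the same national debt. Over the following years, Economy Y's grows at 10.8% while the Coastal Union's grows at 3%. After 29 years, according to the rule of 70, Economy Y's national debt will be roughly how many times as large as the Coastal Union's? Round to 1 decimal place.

≈ 9.4 times

Economy Y pulls ahead at 7.8 pp per year, so the ratio doubles every 70/7.8 ≈ 8.97 years.
In 29 years that's 3.23 doublings: 2^3.23 ≈ 9.4.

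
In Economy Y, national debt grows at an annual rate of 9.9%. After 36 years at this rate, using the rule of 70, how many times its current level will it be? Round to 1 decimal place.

34.1 times

Doubling time ≈ 70/9.9 = 7.07 years.
36 years / 7.07 ≈ 5.09 doublings → factor 2^5.09 ≈ 34.1.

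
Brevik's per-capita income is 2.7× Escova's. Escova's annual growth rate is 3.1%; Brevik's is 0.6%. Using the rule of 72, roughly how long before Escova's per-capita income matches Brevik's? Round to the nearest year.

about 41 years

What matters is the difference: 2.5 pp.
Rule of 72 on the gap: the ratio halves every 72/2.5 ≈ 28.80 years.
A 2.7× gap takes log₂(2.7) ≈ 1.43 halvings to close: 1.43 × 28.80 ≈ 41 years.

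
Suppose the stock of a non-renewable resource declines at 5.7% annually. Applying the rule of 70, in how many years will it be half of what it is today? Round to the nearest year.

12 years

The rule works in reverse for decay: 70/5.7 ≈ 12.28 years to halve.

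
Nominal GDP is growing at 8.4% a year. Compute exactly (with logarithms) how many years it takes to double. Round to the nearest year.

t = ln(2) / ln(1 + 0.084) = 0.6931 / 0.080658 ≈ 8.59.
≈ 9 years.

9 years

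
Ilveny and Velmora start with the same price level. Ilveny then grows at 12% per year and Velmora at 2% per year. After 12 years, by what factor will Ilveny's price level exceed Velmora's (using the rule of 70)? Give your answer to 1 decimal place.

Ilveny pulls ahead at 10 pp per year, so the ratio doubles every 70/10 ≈ 7.00 years.
In 12 years that's 1.71 doublings: 2^1.71 ≈ 3.3.

approximately 3.3 times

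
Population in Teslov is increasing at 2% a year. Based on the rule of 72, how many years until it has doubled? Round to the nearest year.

72/2 ≈ 36.00, so it doubles roughly every 36 years.

roughly 36 years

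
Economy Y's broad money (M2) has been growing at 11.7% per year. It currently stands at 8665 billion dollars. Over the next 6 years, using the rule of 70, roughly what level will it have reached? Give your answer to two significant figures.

It doubles every 70/11.7 ≈ 5.98 years, so 6 years is 1.00 doublings.
2^1.00 ≈ 2.00; 8665 × 2.00 ≈ 17000 billion dollars.

≈ 17000 billion dollars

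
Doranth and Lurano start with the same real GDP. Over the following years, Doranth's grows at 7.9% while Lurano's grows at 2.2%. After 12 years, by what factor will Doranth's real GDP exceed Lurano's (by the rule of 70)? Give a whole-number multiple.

roughly 2 times

Doranth pulls ahead at 5.7 pp per year, so the ratio doubles every 70/5.7 ≈ 12.28 years.
In 12 years that's 0.98 doublings: 2^0.98 ≈ 2.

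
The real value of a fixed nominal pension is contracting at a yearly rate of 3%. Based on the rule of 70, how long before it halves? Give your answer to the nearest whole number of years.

23 years

Halving time ≈ 70 / 3 = 23.33 → 23 years.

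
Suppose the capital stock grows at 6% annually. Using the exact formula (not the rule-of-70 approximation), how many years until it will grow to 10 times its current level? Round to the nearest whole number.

40 years

t = ln(10) / ln(1 + 0.06) = 2.3026 / 0.058269 ≈ 39.52.
≈ 40 years.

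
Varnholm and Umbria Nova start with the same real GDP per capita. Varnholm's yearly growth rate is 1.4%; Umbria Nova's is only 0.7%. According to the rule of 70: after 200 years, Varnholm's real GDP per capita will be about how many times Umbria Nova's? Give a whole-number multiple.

around 4 times

Rate gap = 1.4% − 0.7% = 0.7 points.
The ratio doubles every 70/0.7 ≈ 100.00 years.
200/100.00 ≈ 2.00 doublings → ratio ≈ 2^2.00 ≈ 4.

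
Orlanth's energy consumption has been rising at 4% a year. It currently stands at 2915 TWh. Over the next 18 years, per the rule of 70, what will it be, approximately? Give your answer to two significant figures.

5900 TWh

It doubles every 70/4 ≈ 17.50 years, so 18 years is 1.03 doublings.
2^1.03 ≈ 2.04; 2915 × 2.04 ≈ 5900 TWh.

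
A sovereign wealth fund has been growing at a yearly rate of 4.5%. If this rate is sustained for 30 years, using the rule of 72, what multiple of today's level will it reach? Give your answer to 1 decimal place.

Doubles every ≈ 16.00 years (72/4.5).
30 years is 1.88 doublings; 2^1.88 ≈ 3.7×.

≈ 3.7 times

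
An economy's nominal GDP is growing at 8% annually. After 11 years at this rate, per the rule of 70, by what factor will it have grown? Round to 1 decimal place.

2.4 times

Doubles every ≈ 8.75 years (70/8).
11 years is 1.26 doublings; 2^1.26 ≈ 2.4×.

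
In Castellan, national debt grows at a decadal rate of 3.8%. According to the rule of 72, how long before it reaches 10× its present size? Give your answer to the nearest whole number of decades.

around 63 decades

One doubling takes 72/3.8 = 18.95 decades.
Reaching 10× takes log₂(10) ≈ 3.32 doublings.
3.32 × 18.95 ≈ 63 decades.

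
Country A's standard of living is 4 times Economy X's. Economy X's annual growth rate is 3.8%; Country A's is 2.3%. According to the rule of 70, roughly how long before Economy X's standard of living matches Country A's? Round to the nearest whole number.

≈ 93 years

What matters is the difference: 1.5 pp.
Rule of 70 on the gap: the ratio halves every 70/1.5 ≈ 46.67 years.
A 4 times gap closes after 2 halvings: 2 × 46.67 ≈ 93 years.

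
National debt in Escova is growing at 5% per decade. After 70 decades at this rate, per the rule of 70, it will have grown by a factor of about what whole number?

Doubling time ≈ 70/5 = 14.00 decades.
70/14.00 ≈ 5 doublings, so about 2^5 = 32×.

about 32 times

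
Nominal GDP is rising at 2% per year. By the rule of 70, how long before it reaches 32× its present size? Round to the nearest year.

about 175 years

Doubling time ≈ 70/2 = 35.00 years.
32 = 2^5, so 5 doublings → 175 years.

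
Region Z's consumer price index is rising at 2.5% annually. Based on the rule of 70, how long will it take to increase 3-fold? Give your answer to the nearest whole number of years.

At 2.5% it doubles every 70/2.5 ≈ 28.00 years.
3× is log₂ 3 ≈ 1.58 doublings, so ≈ 1.58 × 28.00 = 44 years.

roughly 44 years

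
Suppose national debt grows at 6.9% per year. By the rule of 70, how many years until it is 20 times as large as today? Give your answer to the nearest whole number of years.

roughly 44 years

Doubling time ≈ 70/6.9 = 10.14 years.
20× is log₂ 20 ≈ 4.32 doublings, so ≈ 4.32 × 10.14 = 44 years.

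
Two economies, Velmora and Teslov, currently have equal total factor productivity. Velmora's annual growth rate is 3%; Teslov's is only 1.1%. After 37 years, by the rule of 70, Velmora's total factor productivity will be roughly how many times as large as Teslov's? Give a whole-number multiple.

2 times

Velmora pulls ahead at 1.9 pp per year, so the ratio doubles every 70/1.9 ≈ 36.84 years.
In 37 years that's 1.00 doublings: 2^1.00 ≈ 2.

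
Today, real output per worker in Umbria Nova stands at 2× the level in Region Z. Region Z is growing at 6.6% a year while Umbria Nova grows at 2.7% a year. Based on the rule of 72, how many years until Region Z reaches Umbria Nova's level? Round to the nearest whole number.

about 18 years

What matters is the difference: 3.9 pp.
Rule of 72 on the gap: the ratio halves every 72/3.9 ≈ 18.46 years.
A 2× gap closes after 1 halving: 1 × 18.46 ≈ 18 years.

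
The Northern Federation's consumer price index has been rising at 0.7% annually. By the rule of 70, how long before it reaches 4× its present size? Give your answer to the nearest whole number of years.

At 0.7% it doubles every 70/0.7 ≈ 100.00 years.
4 = 2^2, so 2 doublings → 200 years.

roughly 200 years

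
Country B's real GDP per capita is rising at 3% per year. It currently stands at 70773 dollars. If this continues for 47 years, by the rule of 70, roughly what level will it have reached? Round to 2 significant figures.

290000 dollars

Doubling time ≈ 70/3 = 23.33 years.
47 years is 47/23.33 ≈ 2.01 doublings, a factor of 2^2.01 ≈ 4.03.
70773 × 4.03 ≈ 290000 dollars.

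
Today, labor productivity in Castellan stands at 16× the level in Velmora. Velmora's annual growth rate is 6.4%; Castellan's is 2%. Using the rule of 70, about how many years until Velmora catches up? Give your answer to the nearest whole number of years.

about 64 years

What matters is the difference: 4.4 pp.
Rule of 70 on the gap: the ratio halves every 70/4.4 ≈ 15.91 years.
A 16× gap closes after 4 halvings: 4 × 15.91 ≈ 64 years.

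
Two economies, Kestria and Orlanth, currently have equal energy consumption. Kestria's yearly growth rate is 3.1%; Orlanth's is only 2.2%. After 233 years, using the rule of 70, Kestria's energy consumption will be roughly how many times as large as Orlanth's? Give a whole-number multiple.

Rate gap = 3.1% − 2.2% = 0.9 points.
The ratio doubles every 70/0.9 ≈ 77.78 years.
233/77.78 ≈ 3.00 doublings → ratio ≈ 2^3.00 ≈ 8.

≈ 8 times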